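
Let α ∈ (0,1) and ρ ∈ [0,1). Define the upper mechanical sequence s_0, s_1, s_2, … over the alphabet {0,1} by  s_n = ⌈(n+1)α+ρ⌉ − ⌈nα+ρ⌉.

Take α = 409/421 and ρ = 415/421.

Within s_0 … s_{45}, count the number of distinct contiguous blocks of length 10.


11

t_n = ⌈(n·409+415)/421⌉ for n = 0 … 46:
  n=0…9: ⌈415/421⌉=1 ⌈824/421⌉=2 ⌈1233/421⌉=3 ⌈1642/421⌉=4 ⌈2051/421⌉=5 ⌈2460/421⌉=6 ⌈2869/421⌉=7 ⌈3278/421⌉=8 ⌈3687/421⌉=9 ⌈4096/421⌉=10
  n=10…19: ⌈4505/421⌉=11 ⌈4914/421⌉=12 ⌈5323/421⌉=13 ⌈5732/421⌉=14 ⌈6141/421⌉=15 ⌈6550/421⌉=16 ⌈6959/421⌉=17 ⌈7368/421⌉=18 ⌈7777/421⌉=19 ⌈8186/421⌉=20
  n=20…29: ⌈8595/421⌉=21 ⌈9004/421⌉=22 ⌈9413/421⌉=23 ⌈9822/421⌉=24 ⌈10231/421⌉=25 ⌈10640/421⌉=26 ⌈11049/421⌉=27 ⌈11458/421⌉=28 ⌈11867/421⌉=29 ⌈12276/421⌉=30
  n=30…39: ⌈12685/421⌉=31 ⌈13094/421⌉=32 ⌈13503/421⌉=33 ⌈13912/421⌉=34 ⌈14321/421⌉=35 ⌈14730/421⌉=35 ⌈15139/421⌉=36 ⌈15548/421⌉=37 ⌈15957/421⌉=38 ⌈16366/421⌉=39
  n=40…46: ⌈16775/421⌉=40 ⌈17184/421⌉=41 ⌈17593/421⌉=42 ⌈18002/421⌉=43 ⌈18411/421⌉=44 ⌈18820/421⌉=45 ⌈19229/421⌉=46
s_n = t_(n+1) − t_n for n = 0 … 45 gives
prefix = 1111111111111111111111111111111111011111111111
slide a length-10 window over [0..9] … [36..45] (37 windows); first occurrence of each distinct factor:
  [  0..  9] 1111111111
  [ 25.. 34] 1111111110
  [ 26.. 35] 1111111101
  [ 27.. 36] 1111111011
  [ 28.. 37] 1111110111
  [ 29.. 38] 1111101111
  [ 30.. 39] 1111011111
  [ 31.. 40] 1110111111
  [ 32.. 41] 1101111111
  [ 33.. 42] 1011111111
  [ 34.. 43] 0111111111
  (the other 26 windows repeat one of these)
distinct factors: {0111111111, 1011111111, 1101111111, 1110111111, 1111011111, 1111101111, 1111110111, 1111111011, 1111111101, 1111111110, 1111111111}
count = 11  (Sturmian bound for length 10 is 11)


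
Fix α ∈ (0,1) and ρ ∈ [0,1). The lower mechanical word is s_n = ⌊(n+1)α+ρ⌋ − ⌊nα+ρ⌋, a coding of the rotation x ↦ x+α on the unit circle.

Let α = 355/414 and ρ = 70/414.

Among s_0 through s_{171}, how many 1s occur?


#1s = Σ_{n=0}^{171} s_n = Σ_{n=0}^{171} (⌊(n+1)α+ρ⌋ − ⌊nα+ρ⌋)
the sum telescopes: every ⌊nα+ρ⌋ with 0 < n < 172 appears once with + and once with −, leaving ⌊172α+ρ⌋ − ⌊0·α+ρ⌋
172α + ρ = (172·355 + 70) / 414 = 61130/414
ρ = 70/414
⌊61130/414⌋ = 147,  ⌊70/414⌋ = 0
#1s = 147 − 0 = 147

147


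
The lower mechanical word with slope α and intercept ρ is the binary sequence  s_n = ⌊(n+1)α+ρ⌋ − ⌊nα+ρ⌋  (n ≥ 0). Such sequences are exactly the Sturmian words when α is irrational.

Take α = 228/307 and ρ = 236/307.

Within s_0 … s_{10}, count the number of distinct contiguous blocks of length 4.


t_n = ⌊(n·228+236)/307⌋ for n = 0 … 11:
  n=0…9: ⌊236/307⌋=0 ⌊464/307⌋=1 ⌊692/307⌋=2 ⌊920/307⌋=2 ⌊1148/307⌋=3 ⌊1376/307⌋=4 ⌊1604/307⌋=5 ⌊1832/307⌋=5 ⌊2060/307⌋=6 ⌊2288/307⌋=7
  n=10…11: ⌊2516/307⌋=8 ⌊2744/307⌋=8
s_n = t_(n+1) − t_n for n = 0 … 10 gives
prefix = 11011101110
slide a length-4 window over [0..3] … [7..10] (8 windows); first occurrence of each distinct factor:
  [  0..  3] 1101
  [  1..  4] 1011
  [  2..  5] 0111
  [  3..  6] 1110
  (the other 4 windows repeat one of these)
distinct factors: {0111, 1011, 1101, 1110}
count = 4  (Sturmian bound for length 4 is 5)

4


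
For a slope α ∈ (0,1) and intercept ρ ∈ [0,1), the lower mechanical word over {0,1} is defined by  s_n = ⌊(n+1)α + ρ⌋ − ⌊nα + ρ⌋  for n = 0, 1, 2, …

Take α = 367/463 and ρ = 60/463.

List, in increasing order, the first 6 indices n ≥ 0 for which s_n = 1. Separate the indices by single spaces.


1 2 3 4 6 7

n=0: ⌊427/463⌋−⌊60/463⌋ = 0−0 = 0
n=1: ⌊794/463⌋−⌊427/463⌋ = 1−0 = 1  ← one
n=2: ⌊1161/463⌋−⌊794/463⌋ = 2−1 = 1  ← one
n=3: ⌊1528/463⌋−⌊1161/463⌋ = 3−2 = 1  ← one
n=4: ⌊1895/463⌋−⌊1528/463⌋ = 4−3 = 1  ← one
n=5: ⌊2262/463⌋−⌊1895/463⌋ = 4−4 = 0
n=6: ⌊2629/463⌋−⌊2262/463⌋ = 5−4 = 1  ← one
n=7: ⌊2996/463⌋−⌊2629/463⌋ = 6−5 = 1  ← one
positions of the first 6 ones: 1 2 3 4 6 7


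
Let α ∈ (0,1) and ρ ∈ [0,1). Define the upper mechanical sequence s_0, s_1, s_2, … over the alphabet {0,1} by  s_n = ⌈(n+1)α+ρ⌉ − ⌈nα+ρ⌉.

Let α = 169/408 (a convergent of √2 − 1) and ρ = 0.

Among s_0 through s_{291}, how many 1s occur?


#1s = Σ_{n=0}^{291} s_n = Σ_{n=0}^{291} (⌈(n+1)α+ρ⌉ − ⌈nα+ρ⌉)
the sum telescopes: every ⌈nα+ρ⌉ with 0 < n < 292 appears once with + and once with −, leaving ⌈292α+ρ⌉ − ⌈0·α+ρ⌉
292α + ρ = (292·169) / 408 = 49348/408
ρ = 0/408
⌈49348/408⌉ = 121,  ⌈0/408⌉ = 0
#1s = 121 − 0 = 121

121


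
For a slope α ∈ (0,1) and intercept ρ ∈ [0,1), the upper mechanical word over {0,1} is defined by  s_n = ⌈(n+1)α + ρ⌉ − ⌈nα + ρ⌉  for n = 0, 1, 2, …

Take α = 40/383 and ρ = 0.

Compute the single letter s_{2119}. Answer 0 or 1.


0

(n+1)α + ρ = (2120·40) / 383 = 84800/383
nα + ρ     = (2119·40) / 383 = 84760/383
⌈84800/383⌉ = 222,  ⌈84760/383⌉ = 222
s_{2119} = 222 − 222 = 0


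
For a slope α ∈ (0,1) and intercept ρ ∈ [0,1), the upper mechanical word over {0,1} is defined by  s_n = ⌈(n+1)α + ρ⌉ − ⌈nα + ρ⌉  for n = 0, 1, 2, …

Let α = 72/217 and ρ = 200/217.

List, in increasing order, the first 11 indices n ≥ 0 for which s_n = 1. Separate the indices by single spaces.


0 3 6 9 12 15 18 21 24 27 30

n=0: ⌈272/217⌉−⌈200/217⌉ = 2−1 = 1  ← one
n=1: ⌈344/217⌉−⌈272/217⌉ = 2−2 = 0
n=2: ⌈416/217⌉−⌈344/217⌉ = 2−2 = 0
n=3: ⌈488/217⌉−⌈416/217⌉ = 3−2 = 1  ← one
n=4: ⌈560/217⌉−⌈488/217⌉ = 3−3 = 0
n=5: ⌈632/217⌉−⌈560/217⌉ = 3−3 = 0
n=6: ⌈704/217⌉−⌈632/217⌉ = 4−3 = 1  ← one
n=7: ⌈776/217⌉−⌈704/217⌉ = 4−4 = 0
n=8: ⌈848/217⌉−⌈776/217⌉ = 4−4 = 0
n=9: ⌈920/217⌉−⌈848/217⌉ = 5−4 = 1  ← one
n=10: ⌈992/217⌉−⌈920/217⌉ = 5−5 = 0
n=11: ⌈1064/217⌉−⌈992/217⌉ = 5−5 = 0
n=12: ⌈1136/217⌉−⌈1064/217⌉ = 6−5 = 1  ← one
n=13: ⌈1208/217⌉−⌈1136/217⌉ = 6−6 = 0
n=14: ⌈1280/217⌉−⌈1208/217⌉ = 6−6 = 0
n=15: ⌈1352/217⌉−⌈1280/217⌉ = 7−6 = 1  ← one
n=16: ⌈1424/217⌉−⌈1352/217⌉ = 7−7 = 0
n=17: ⌈1496/217⌉−⌈1424/217⌉ = 7−7 = 0
n=18: ⌈1568/217⌉−⌈1496/217⌉ = 8−7 = 1  ← one
n=19: ⌈1640/217⌉−⌈1568/217⌉ = 8−8 = 0
n=20: ⌈1712/217⌉−⌈1640/217⌉ = 8−8 = 0
n=21: ⌈1784/217⌉−⌈1712/217⌉ = 9−8 = 1  ← one
n=22: ⌈1856/217⌉−⌈1784/217⌉ = 9−9 = 0
n=23: ⌈1928/217⌉−⌈1856/217⌉ = 9−9 = 0
n=24: ⌈2000/217⌉−⌈1928/217⌉ = 10−9 = 1  ← one
n=25: ⌈2072/217⌉−⌈2000/217⌉ = 10−10 = 0
n=26: ⌈2144/217⌉−⌈2072/217⌉ = 10−10 = 0
n=27: ⌈2216/217⌉−⌈2144/217⌉ = 11−10 = 1  ← one
n=28: ⌈2288/217⌉−⌈2216/217⌉ = 11−11 = 0
n=29: ⌈2360/217⌉−⌈2288/217⌉ = 11−11 = 0
n=30: ⌈2432/217⌉−⌈2360/217⌉ = 12−11 = 1  ← one
positions of the first 11 ones: 0 3 6 9 12 15 18 21 24 27 30


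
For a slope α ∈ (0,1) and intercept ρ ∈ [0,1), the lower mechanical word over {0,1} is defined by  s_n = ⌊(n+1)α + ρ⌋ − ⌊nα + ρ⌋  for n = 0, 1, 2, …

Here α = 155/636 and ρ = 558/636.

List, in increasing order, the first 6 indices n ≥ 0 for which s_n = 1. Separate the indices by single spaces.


n=0: ⌊713/636⌋−⌊558/636⌋ = 1−0 = 1  ← one
n=1: ⌊868/636⌋−⌊713/636⌋ = 1−1 = 0
n=2: ⌊1023/636⌋−⌊868/636⌋ = 1−1 = 0
n=3: ⌊1178/636⌋−⌊1023/636⌋ = 1−1 = 0
n=4: ⌊1333/636⌋−⌊1178/636⌋ = 2−1 = 1  ← one
n=5: ⌊1488/636⌋−⌊1333/636⌋ = 2−2 = 0
n=6: ⌊1643/636⌋−⌊1488/636⌋ = 2−2 = 0
n=7: ⌊1798/636⌋−⌊1643/636⌋ = 2−2 = 0
n=8: ⌊1953/636⌋−⌊1798/636⌋ = 3−2 = 1  ← one
n=9: ⌊2108/636⌋−⌊1953/636⌋ = 3−3 = 0
n=10: ⌊2263/636⌋−⌊2108/636⌋ = 3−3 = 0
n=11: ⌊2418/636⌋−⌊2263/636⌋ = 3−3 = 0
n=12: ⌊2573/636⌋−⌊2418/636⌋ = 4−3 = 1  ← one
n=13: ⌊2728/636⌋−⌊2573/636⌋ = 4−4 = 0
n=14: ⌊2883/636⌋−⌊2728/636⌋ = 4−4 = 0
n=15: ⌊3038/636⌋−⌊2883/636⌋ = 4−4 = 0
n=16: ⌊3193/636⌋−⌊3038/636⌋ = 5−4 = 1  ← one
n=17: ⌊3348/636⌋−⌊3193/636⌋ = 5−5 = 0
n=18: ⌊3503/636⌋−⌊3348/636⌋ = 5−5 = 0
n=19: ⌊3658/636⌋−⌊3503/636⌋ = 5−5 = 0
n=20: ⌊3813/636⌋−⌊3658/636⌋ = 5−5 = 0
n=21: ⌊3968/636⌋−⌊3813/636⌋ = 6−5 = 1  ← one
positions of the first 6 ones: 0 4 8 12 16 21

0 4 8 12 16 21


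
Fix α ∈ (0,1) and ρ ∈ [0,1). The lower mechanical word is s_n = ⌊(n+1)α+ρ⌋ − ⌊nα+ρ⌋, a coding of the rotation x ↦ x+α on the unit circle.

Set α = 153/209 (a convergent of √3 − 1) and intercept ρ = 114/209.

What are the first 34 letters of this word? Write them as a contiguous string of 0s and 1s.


1101101110111011011101110111011011

n=0: ⌊(1·153+114)/209⌋ − ⌊(0·153+114)/209⌋ = ⌊267/209⌋ − ⌊114/209⌋ = 1 − 0 = 1
n=1: ⌊(2·153+114)/209⌋ − ⌊(1·153+114)/209⌋ = ⌊420/209⌋ − ⌊267/209⌋ = 2 − 1 = 1
n=2: ⌊(3·153+114)/209⌋ − ⌊(2·153+114)/209⌋ = ⌊573/209⌋ − ⌊420/209⌋ = 2 − 2 = 0
n=3: ⌊(4·153+114)/209⌋ − ⌊(3·153+114)/209⌋ = ⌊726/209⌋ − ⌊573/209⌋ = 3 − 2 = 1
n=4: ⌊(5·153+114)/209⌋ − ⌊(4·153+114)/209⌋ = ⌊879/209⌋ − ⌊726/209⌋ = 4 − 3 = 1
n=5: ⌊(6·153+114)/209⌋ − ⌊(5·153+114)/209⌋ = ⌊1032/209⌋ − ⌊879/209⌋ = 4 − 4 = 0
n=6: ⌊(7·153+114)/209⌋ − ⌊(6·153+114)/209⌋ = ⌊1185/209⌋ − ⌊1032/209⌋ = 5 − 4 = 1
n=7: ⌊(8·153+114)/209⌋ − ⌊(7·153+114)/209⌋ = ⌊1338/209⌋ − ⌊1185/209⌋ = 6 − 5 = 1
n=8: ⌊(9·153+114)/209⌋ − ⌊(8·153+114)/209⌋ = ⌊1491/209⌋ − ⌊1338/209⌋ = 7 − 6 = 1
n=9: ⌊(10·153+114)/209⌋ − ⌊(9·153+114)/209⌋ = ⌊1644/209⌋ − ⌊1491/209⌋ = 7 − 7 = 0
n=10: ⌊(11·153+114)/209⌋ − ⌊(10·153+114)/209⌋ = ⌊1797/209⌋ − ⌊1644/209⌋ = 8 − 7 = 1
n=11: ⌊(12·153+114)/209⌋ − ⌊(11·153+114)/209⌋ = ⌊1950/209⌋ − ⌊1797/209⌋ = 9 − 8 = 1
n=12: ⌊(13·153+114)/209⌋ − ⌊(12·153+114)/209⌋ = ⌊2103/209⌋ − ⌊1950/209⌋ = 10 − 9 = 1
n=13: ⌊(14·153+114)/209⌋ − ⌊(13·153+114)/209⌋ = ⌊2256/209⌋ − ⌊2103/209⌋ = 10 − 10 = 0
n=14: ⌊(15·153+114)/209⌋ − ⌊(14·153+114)/209⌋ = ⌊2409/209⌋ − ⌊2256/209⌋ = 11 − 10 = 1
n=15: ⌊(16·153+114)/209⌋ − ⌊(15·153+114)/209⌋ = ⌊2562/209⌋ − ⌊2409/209⌋ = 12 − 11 = 1
n=16: ⌊(17·153+114)/209⌋ − ⌊(16·153+114)/209⌋ = ⌊2715/209⌋ − ⌊2562/209⌋ = 12 − 12 = 0
n=17: ⌊(18·153+114)/209⌋ − ⌊(17·153+114)/209⌋ = ⌊2868/209⌋ − ⌊2715/209⌋ = 13 − 12 = 1
n=18: ⌊(19·153+114)/209⌋ − ⌊(18·153+114)/209⌋ = ⌊3021/209⌋ − ⌊2868/209⌋ = 14 − 13 = 1
n=19: ⌊(20·153+114)/209⌋ − ⌊(19·153+114)/209⌋ = ⌊3174/209⌋ − ⌊3021/209⌋ = 15 − 14 = 1
n=20: ⌊(21·153+114)/209⌋ − ⌊(20·153+114)/209⌋ = ⌊3327/209⌋ − ⌊3174/209⌋ = 15 − 15 = 0
n=21: ⌊(22·153+114)/209⌋ − ⌊(21·153+114)/209⌋ = ⌊3480/209⌋ − ⌊3327/209⌋ = 16 − 15 = 1
n=22: ⌊(23·153+114)/209⌋ − ⌊(22·153+114)/209⌋ = ⌊3633/209⌋ − ⌊3480/209⌋ = 17 − 16 = 1
n=23: ⌊(24·153+114)/209⌋ − ⌊(23·153+114)/209⌋ = ⌊3786/209⌋ − ⌊3633/209⌋ = 18 − 17 = 1
n=24: ⌊(25·153+114)/209⌋ − ⌊(24·153+114)/209⌋ = ⌊3939/209⌋ − ⌊3786/209⌋ = 18 − 18 = 0
n=25: ⌊(26·153+114)/209⌋ − ⌊(25·153+114)/209⌋ = ⌊4092/209⌋ − ⌊3939/209⌋ = 19 − 18 = 1
n=26: ⌊(27·153+114)/209⌋ − ⌊(26·153+114)/209⌋ = ⌊4245/209⌋ − ⌊4092/209⌋ = 20 − 19 = 1
n=27: ⌊(28·153+114)/209⌋ − ⌊(27·153+114)/209⌋ = ⌊4398/209⌋ − ⌊4245/209⌋ = 21 − 20 = 1
n=28: ⌊(29·153+114)/209⌋ − ⌊(28·153+114)/209⌋ = ⌊4551/209⌋ − ⌊4398/209⌋ = 21 − 21 = 0
n=29: ⌊(30·153+114)/209⌋ − ⌊(29·153+114)/209⌋ = ⌊4704/209⌋ − ⌊4551/209⌋ = 22 − 21 = 1
n=30: ⌊(31·153+114)/209⌋ − ⌊(30·153+114)/209⌋ = ⌊4857/209⌋ − ⌊4704/209⌋ = 23 − 22 = 1
n=31: ⌊(32·153+114)/209⌋ − ⌊(31·153+114)/209⌋ = ⌊5010/209⌋ − ⌊4857/209⌋ = 23 − 23 = 0
n=32: ⌊(33·153+114)/209⌋ − ⌊(32·153+114)/209⌋ = ⌊5163/209⌋ − ⌊5010/209⌋ = 24 − 23 = 1
n=33: ⌊(34·153+114)/209⌋ − ⌊(33·153+114)/209⌋ = ⌊5316/209⌋ − ⌊5163/209⌋ = 25 − 24 = 1


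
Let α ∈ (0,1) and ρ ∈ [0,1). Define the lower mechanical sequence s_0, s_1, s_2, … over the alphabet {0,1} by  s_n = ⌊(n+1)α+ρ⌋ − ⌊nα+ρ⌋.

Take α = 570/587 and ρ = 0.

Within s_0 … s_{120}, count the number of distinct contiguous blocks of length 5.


6

t_n = ⌊(n·570)/587⌋ for n = 0 … 121:
  n=0…9: ⌊0/587⌋=0 ⌊570/587⌋=0 ⌊1140/587⌋=1 ⌊1710/587⌋=2 ⌊2280/587⌋=3 ⌊2850/587⌋=4 ⌊3420/587⌋=5 ⌊3990/587⌋=6 ⌊4560/587⌋=7 ⌊5130/587⌋=8
  n=10…19: ⌊5700/587⌋=9 ⌊6270/587⌋=10 ⌊6840/587⌋=11 ⌊7410/587⌋=12 ⌊7980/587⌋=13 ⌊8550/587⌋=14 ⌊9120/587⌋=15 ⌊9690/587⌋=16 ⌊10260/587⌋=17 ⌊10830/587⌋=18
  n=20…29: ⌊11400/587⌋=19 ⌊11970/587⌋=20 ⌊12540/587⌋=21 ⌊13110/587⌋=22 ⌊13680/587⌋=23 ⌊14250/587⌋=24 ⌊14820/587⌋=25 ⌊15390/587⌋=26 ⌊15960/587⌋=27 ⌊16530/587⌋=28
  n=30…39: ⌊17100/587⌋=29 ⌊17670/587⌋=30 ⌊18240/587⌋=31 ⌊18810/587⌋=32 ⌊19380/587⌋=33 ⌊19950/587⌋=33 ⌊20520/587⌋=34 ⌊21090/587⌋=35 ⌊21660/587⌋=36 ⌊22230/587⌋=37
  n=40…49: ⌊22800/587⌋=38 ⌊23370/587⌋=39 ⌊23940/587⌋=40 ⌊24510/587⌋=41 ⌊25080/587⌋=42 ⌊25650/587⌋=43 ⌊26220/587⌋=44 ⌊26790/587⌋=45 ⌊27360/587⌋=46 ⌊27930/587⌋=47
  n=50…59: ⌊28500/587⌋=48 ⌊29070/587⌋=49 ⌊29640/587⌋=50 ⌊30210/587⌋=51 ⌊30780/587⌋=52 ⌊31350/587⌋=53 ⌊31920/587⌋=54 ⌊32490/587⌋=55 ⌊33060/587⌋=56 ⌊33630/587⌋=57
  n=60…69: ⌊34200/587⌋=58 ⌊34770/587⌋=59 ⌊35340/587⌋=60 ⌊35910/587⌋=61 ⌊36480/587⌋=62 ⌊37050/587⌋=63 ⌊37620/587⌋=64 ⌊38190/587⌋=65 ⌊38760/587⌋=66 ⌊39330/587⌋=67
  n=70…79: ⌊39900/587⌋=67 ⌊40470/587⌋=68 ⌊41040/587⌋=69 ⌊41610/587⌋=70 ⌊42180/587⌋=71 ⌊42750/587⌋=72 ⌊43320/587⌋=73 ⌊43890/587⌋=74 ⌊44460/587⌋=75 ⌊45030/587⌋=76
  n=80…89: ⌊45600/587⌋=77 ⌊46170/587⌋=78 ⌊46740/587⌋=79 ⌊47310/587⌋=80 ⌊47880/587⌋=81 ⌊48450/587⌋=82 ⌊49020/587⌋=83 ⌊49590/587⌋=84 ⌊50160/587⌋=85 ⌊50730/587⌋=86
  n=90…99: ⌊51300/587⌋=87 ⌊51870/587⌋=88 ⌊52440/587⌋=89 ⌊53010/587⌋=90 ⌊53580/587⌋=91 ⌊54150/587⌋=92 ⌊54720/587⌋=93 ⌊55290/587⌋=94 ⌊55860/587⌋=95 ⌊56430/587⌋=96
  n=100…109: ⌊57000/587⌋=97 ⌊57570/587⌋=98 ⌊58140/587⌋=99 ⌊58710/587⌋=100 ⌊59280/587⌋=100 ⌊59850/587⌋=101 ⌊60420/587⌋=102 ⌊60990/587⌋=103 ⌊61560/587⌋=104 ⌊62130/587⌋=105
  n=110…119: ⌊62700/587⌋=106 ⌊63270/587⌋=107 ⌊63840/587⌋=108 ⌊64410/587⌋=109 ⌊64980/587⌋=110 ⌊65550/587⌋=111 ⌊66120/587⌋=112 ⌊66690/587⌋=113 ⌊67260/587⌋=114 ⌊67830/587⌋=115
  n=120…121: ⌊68400/587⌋=116 ⌊68970/587⌋=117
s_n = t_(n+1) − t_n for n = 0 … 120 gives
prefix = 0111111111111111111111111111111111011111111111111111111111111111111110111111111111111111111111111111111011111111111111111
slide a length-5 window over [0..4] … [116..120] (117 windows); first occurrence of each distinct factor:
  [  0..  4] 01111
  [  1..  5] 11111
  [ 30.. 34] 11110
  [ 31.. 35] 11101
  [ 32.. 36] 11011
  [ 33.. 37] 10111
  (the other 111 windows repeat one of these)
distinct factors: {01111, 10111, 11011, 11101, 11110, 11111}
count = 6  (Sturmian bound for length 5 is 6)


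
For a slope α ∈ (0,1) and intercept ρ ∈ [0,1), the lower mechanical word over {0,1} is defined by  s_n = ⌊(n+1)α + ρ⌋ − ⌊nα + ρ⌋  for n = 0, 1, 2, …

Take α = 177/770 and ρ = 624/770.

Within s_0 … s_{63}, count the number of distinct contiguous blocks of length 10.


t_n = ⌊(n·177+624)/770⌋ for n = 0 … 64:
  n=0…9: ⌊624/770⌋=0 ⌊801/770⌋=1 ⌊978/770⌋=1 ⌊1155/770⌋=1 ⌊1332/770⌋=1 ⌊1509/770⌋=1 ⌊1686/770⌋=2 ⌊1863/770⌋=2 ⌊2040/770⌋=2 ⌊2217/770⌋=2
  n=10…19: ⌊2394/770⌋=3 ⌊2571/770⌋=3 ⌊2748/770⌋=3 ⌊2925/770⌋=3 ⌊3102/770⌋=4 ⌊3279/770⌋=4 ⌊3456/770⌋=4 ⌊3633/770⌋=4 ⌊3810/770⌋=4 ⌊3987/770⌋=5
  n=20…29: ⌊4164/770⌋=5 ⌊4341/770⌋=5 ⌊4518/770⌋=5 ⌊4695/770⌋=6 ⌊4872/770⌋=6 ⌊5049/770⌋=6 ⌊5226/770⌋=6 ⌊5403/770⌋=7 ⌊5580/770⌋=7 ⌊5757/770⌋=7
  n=30…39: ⌊5934/770⌋=7 ⌊6111/770⌋=7 ⌊6288/770⌋=8 ⌊6465/770⌋=8 ⌊6642/770⌋=8 ⌊6819/770⌋=8 ⌊6996/770⌋=9 ⌊7173/770⌋=9 ⌊7350/770⌋=9 ⌊7527/770⌋=9
  n=40…49: ⌊7704/770⌋=10 ⌊7881/770⌋=10 ⌊8058/770⌋=10 ⌊8235/770⌋=10 ⌊8412/770⌋=10 ⌊8589/770⌋=11 ⌊8766/770⌋=11 ⌊8943/770⌋=11 ⌊9120/770⌋=11 ⌊9297/770⌋=12
  n=50…59: ⌊9474/770⌋=12 ⌊9651/770⌋=12 ⌊9828/770⌋=12 ⌊10005/770⌋=12 ⌊10182/770⌋=13 ⌊10359/770⌋=13 ⌊10536/770⌋=13 ⌊10713/770⌋=13 ⌊10890/770⌋=14 ⌊11067/770⌋=14
  n=60…64: ⌊11244/770⌋=14 ⌊11421/770⌋=14 ⌊11598/770⌋=15 ⌊11775/770⌋=15 ⌊11952/770⌋=15
s_n = t_(n+1) − t_n for n = 0 … 63 gives
prefix = 1000010001000100001000100010000100010001000010001000010001000100
slide a length-10 window over [0..9] … [54..63] (55 windows); first occurrence of each distinct factor:
  [  0..  9] 1000010001
  [  1.. 10] 0000100010
  [  2.. 11] 0001000100
  [  3.. 12] 0010001000
  [  4.. 13] 0100010001
  [  5.. 14] 1000100010
  [  8.. 17] 0100010000
  [  9.. 18] 1000100001
  [ 10.. 19] 0001000010
  [ 11.. 20] 0010000100
  [ 12.. 21] 0100001000
  (the other 44 windows repeat one of these)
distinct factors: {0000100010, 0001000010, 0001000100, 0010000100, 0010001000, 0100001000, 0100010000, 0100010001, 1000010001, 1000100001, 1000100010}
count = 11  (Sturmian bound for length 10 is 11)

11


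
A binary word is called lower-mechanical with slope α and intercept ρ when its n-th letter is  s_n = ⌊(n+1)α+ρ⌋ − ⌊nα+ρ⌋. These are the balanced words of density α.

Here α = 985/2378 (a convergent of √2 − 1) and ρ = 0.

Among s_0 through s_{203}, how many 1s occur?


84

#1s = Σ_{n=0}^{203} s_n = Σ_{n=0}^{203} (⌊(n+1)α+ρ⌋ − ⌊nα+ρ⌋)
the sum telescopes: every ⌊nα+ρ⌋ with 0 < n < 204 appears once with + and once with −, leaving ⌊204α+ρ⌋ − ⌊0·α+ρ⌋
204α + ρ = (204·985) / 2378 = 200940/2378
ρ = 0/2378
⌊200940/2378⌋ = 84,  ⌊0/2378⌋ = 0
#1s = 84 − 0 = 84


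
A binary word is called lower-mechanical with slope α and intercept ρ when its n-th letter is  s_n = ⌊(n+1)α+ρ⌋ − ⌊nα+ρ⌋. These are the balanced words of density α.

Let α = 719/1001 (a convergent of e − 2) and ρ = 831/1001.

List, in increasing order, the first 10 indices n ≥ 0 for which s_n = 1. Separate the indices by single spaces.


0 1 3 4 5 7 8 9 11 12

n=0: ⌊1550/1001⌋−⌊831/1001⌋ = 1−0 = 1  ← one
n=1: ⌊2269/1001⌋−⌊1550/1001⌋ = 2−1 = 1  ← one
n=2: ⌊2988/1001⌋−⌊2269/1001⌋ = 2−2 = 0
n=3: ⌊3707/1001⌋−⌊2988/1001⌋ = 3−2 = 1  ← one
n=4: ⌊4426/1001⌋−⌊3707/1001⌋ = 4−3 = 1  ← one
n=5: ⌊5145/1001⌋−⌊4426/1001⌋ = 5−4 = 1  ← one
n=6: ⌊5864/1001⌋−⌊5145/1001⌋ = 5−5 = 0
n=7: ⌊6583/1001⌋−⌊5864/1001⌋ = 6−5 = 1  ← one
n=8: ⌊7302/1001⌋−⌊6583/1001⌋ = 7−6 = 1  ← one
n=9: ⌊8021/1001⌋−⌊7302/1001⌋ = 8−7 = 1  ← one
n=10: ⌊8740/1001⌋−⌊8021/1001⌋ = 8−8 = 0
n=11: ⌊9459/1001⌋−⌊8740/1001⌋ = 9−8 = 1  ← one
n=12: ⌊10178/1001⌋−⌊9459/1001⌋ = 10−9 = 1  ← one
positions of the first 10 ones: 0 1 3 4 5 7 8 9 11 12


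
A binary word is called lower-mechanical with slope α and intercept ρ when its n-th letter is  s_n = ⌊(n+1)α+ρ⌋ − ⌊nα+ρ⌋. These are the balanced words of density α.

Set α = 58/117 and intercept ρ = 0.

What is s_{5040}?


(n+1)α + ρ = (5041·58) / 117 = 292378/117
nα + ρ     = (5040·58) / 117 = 292320/117
⌊292378/117⌋ = 2498,  ⌊292320/117⌋ = 2498
s_{5040} = 2498 − 2498 = 0

0


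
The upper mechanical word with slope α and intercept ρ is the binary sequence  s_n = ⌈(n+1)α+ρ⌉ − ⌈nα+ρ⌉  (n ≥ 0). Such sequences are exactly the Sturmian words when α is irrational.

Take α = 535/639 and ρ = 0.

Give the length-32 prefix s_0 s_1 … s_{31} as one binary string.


n=0: ⌈(1·535)/639⌉ − ⌈(0·535)/639⌉ = ⌈535/639⌉ − ⌈0/639⌉ = 1 − 0 = 1
n=1: ⌈(2·535)/639⌉ − ⌈(1·535)/639⌉ = ⌈1070/639⌉ − ⌈535/639⌉ = 2 − 1 = 1
n=2: ⌈(3·535)/639⌉ − ⌈(2·535)/639⌉ = ⌈1605/639⌉ − ⌈1070/639⌉ = 3 − 2 = 1
n=3: ⌈(4·535)/639⌉ − ⌈(3·535)/639⌉ = ⌈2140/639⌉ − ⌈1605/639⌉ = 4 − 3 = 1
n=4: ⌈(5·535)/639⌉ − ⌈(4·535)/639⌉ = ⌈2675/639⌉ − ⌈2140/639⌉ = 5 − 4 = 1
n=5: ⌈(6·535)/639⌉ − ⌈(5·535)/639⌉ = ⌈3210/639⌉ − ⌈2675/639⌉ = 6 − 5 = 1
n=6: ⌈(7·535)/639⌉ − ⌈(6·535)/639⌉ = ⌈3745/639⌉ − ⌈3210/639⌉ = 6 − 6 = 0
n=7: ⌈(8·535)/639⌉ − ⌈(7·535)/639⌉ = ⌈4280/639⌉ − ⌈3745/639⌉ = 7 − 6 = 1
n=8: ⌈(9·535)/639⌉ − ⌈(8·535)/639⌉ = ⌈4815/639⌉ − ⌈4280/639⌉ = 8 − 7 = 1
n=9: ⌈(10·535)/639⌉ − ⌈(9·535)/639⌉ = ⌈5350/639⌉ − ⌈4815/639⌉ = 9 − 8 = 1
n=10: ⌈(11·535)/639⌉ − ⌈(10·535)/639⌉ = ⌈5885/639⌉ − ⌈5350/639⌉ = 10 − 9 = 1
n=11: ⌈(12·535)/639⌉ − ⌈(11·535)/639⌉ = ⌈6420/639⌉ − ⌈5885/639⌉ = 11 − 10 = 1
n=12: ⌈(13·535)/639⌉ − ⌈(12·535)/639⌉ = ⌈6955/639⌉ − ⌈6420/639⌉ = 11 − 11 = 0
n=13: ⌈(14·535)/639⌉ − ⌈(13·535)/639⌉ = ⌈7490/639⌉ − ⌈6955/639⌉ = 12 − 11 = 1
n=14: ⌈(15·535)/639⌉ − ⌈(14·535)/639⌉ = ⌈8025/639⌉ − ⌈7490/639⌉ = 13 − 12 = 1
n=15: ⌈(16·535)/639⌉ − ⌈(15·535)/639⌉ = ⌈8560/639⌉ − ⌈8025/639⌉ = 14 − 13 = 1
n=16: ⌈(17·535)/639⌉ − ⌈(16·535)/639⌉ = ⌈9095/639⌉ − ⌈8560/639⌉ = 15 − 14 = 1
n=17: ⌈(18·535)/639⌉ − ⌈(17·535)/639⌉ = ⌈9630/639⌉ − ⌈9095/639⌉ = 16 − 15 = 1
n=18: ⌈(19·535)/639⌉ − ⌈(18·535)/639⌉ = ⌈10165/639⌉ − ⌈9630/639⌉ = 16 − 16 = 0
n=19: ⌈(20·535)/639⌉ − ⌈(19·535)/639⌉ = ⌈10700/639⌉ − ⌈10165/639⌉ = 17 − 16 = 1
n=20: ⌈(21·535)/639⌉ − ⌈(20·535)/639⌉ = ⌈11235/639⌉ − ⌈10700/639⌉ = 18 − 17 = 1
n=21: ⌈(22·535)/639⌉ − ⌈(21·535)/639⌉ = ⌈11770/639⌉ − ⌈11235/639⌉ = 19 − 18 = 1
n=22: ⌈(23·535)/639⌉ − ⌈(22·535)/639⌉ = ⌈12305/639⌉ − ⌈11770/639⌉ = 20 − 19 = 1
n=23: ⌈(24·535)/639⌉ − ⌈(23·535)/639⌉ = ⌈12840/639⌉ − ⌈12305/639⌉ = 21 − 20 = 1
n=24: ⌈(25·535)/639⌉ − ⌈(24·535)/639⌉ = ⌈13375/639⌉ − ⌈12840/639⌉ = 21 − 21 = 0
n=25: ⌈(26·535)/639⌉ − ⌈(25·535)/639⌉ = ⌈13910/639⌉ − ⌈13375/639⌉ = 22 − 21 = 1
n=26: ⌈(27·535)/639⌉ − ⌈(26·535)/639⌉ = ⌈14445/639⌉ − ⌈13910/639⌉ = 23 − 22 = 1
n=27: ⌈(28·535)/639⌉ − ⌈(27·535)/639⌉ = ⌈14980/639⌉ − ⌈14445/639⌉ = 24 − 23 = 1
n=28: ⌈(29·535)/639⌉ − ⌈(28·535)/639⌉ = ⌈15515/639⌉ − ⌈14980/639⌉ = 25 − 24 = 1
n=29: ⌈(30·535)/639⌉ − ⌈(29·535)/639⌉ = ⌈16050/639⌉ − ⌈15515/639⌉ = 26 − 25 = 1
n=30: ⌈(31·535)/639⌉ − ⌈(30·535)/639⌉ = ⌈16585/639⌉ − ⌈16050/639⌉ = 26 − 26 = 0
n=31: ⌈(32·535)/639⌉ − ⌈(31·535)/639⌉ = ⌈17120/639⌉ − ⌈16585/639⌉ = 27 − 26 = 1

11111101111101111101111101111101


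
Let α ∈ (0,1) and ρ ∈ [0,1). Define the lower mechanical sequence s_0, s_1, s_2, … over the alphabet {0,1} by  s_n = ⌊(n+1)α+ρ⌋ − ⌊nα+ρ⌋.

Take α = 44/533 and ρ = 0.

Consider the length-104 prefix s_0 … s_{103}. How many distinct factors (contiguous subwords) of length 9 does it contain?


10

t_n = ⌊(n·44)/533⌋ for n = 0 … 104:
  n=0…9: ⌊0/533⌋=0 ⌊44/533⌋=0 ⌊88/533⌋=0 ⌊132/533⌋=0 ⌊176/533⌋=0 ⌊220/533⌋=0 ⌊264/533⌋=0 ⌊308/533⌋=0 ⌊352/533⌋=0 ⌊396/533⌋=0
  n=10…19: ⌊440/533⌋=0 ⌊484/533⌋=0 ⌊528/533⌋=0 ⌊572/533⌋=1 ⌊616/533⌋=1 ⌊660/533⌋=1 ⌊704/533⌋=1 ⌊748/533⌋=1 ⌊792/533⌋=1 ⌊836/533⌋=1
  n=20…29: ⌊880/533⌋=1 ⌊924/533⌋=1 ⌊968/533⌋=1 ⌊1012/533⌋=1 ⌊1056/533⌋=1 ⌊1100/533⌋=2 ⌊1144/533⌋=2 ⌊1188/533⌋=2 ⌊1232/533⌋=2 ⌊1276/533⌋=2
  n=30…39: ⌊1320/533⌋=2 ⌊1364/533⌋=2 ⌊1408/533⌋=2 ⌊1452/533⌋=2 ⌊1496/533⌋=2 ⌊1540/533⌋=2 ⌊1584/533⌋=2 ⌊1628/533⌋=3 ⌊1672/533⌋=3 ⌊1716/533⌋=3
  n=40…49: ⌊1760/533⌋=3 ⌊1804/533⌋=3 ⌊1848/533⌋=3 ⌊1892/533⌋=3 ⌊1936/533⌋=3 ⌊1980/533⌋=3 ⌊2024/533⌋=3 ⌊2068/533⌋=3 ⌊2112/533⌋=3 ⌊2156/533⌋=4
  n=50…59: ⌊2200/533⌋=4 ⌊2244/533⌋=4 ⌊2288/533⌋=4 ⌊2332/533⌋=4 ⌊2376/533⌋=4 ⌊2420/533⌋=4 ⌊2464/533⌋=4 ⌊2508/533⌋=4 ⌊2552/533⌋=4 ⌊2596/533⌋=4
  n=60…69: ⌊2640/533⌋=4 ⌊2684/533⌋=5 ⌊2728/533⌋=5 ⌊2772/533⌋=5 ⌊2816/533⌋=5 ⌊2860/533⌋=5 ⌊2904/533⌋=5 ⌊2948/533⌋=5 ⌊2992/533⌋=5 ⌊3036/533⌋=5
  n=70…79: ⌊3080/533⌋=5 ⌊3124/533⌋=5 ⌊3168/533⌋=5 ⌊3212/533⌋=6 ⌊3256/533⌋=6 ⌊3300/533⌋=6 ⌊3344/533⌋=6 ⌊3388/533⌋=6 ⌊3432/533⌋=6 ⌊3476/533⌋=6
  n=80…89: ⌊3520/533⌋=6 ⌊3564/533⌋=6 ⌊3608/533⌋=6 ⌊3652/533⌋=6 ⌊3696/533⌋=6 ⌊3740/533⌋=7 ⌊3784/533⌋=7 ⌊3828/533⌋=7 ⌊3872/533⌋=7 ⌊3916/533⌋=7
  n=90…99: ⌊3960/533⌋=7 ⌊4004/533⌋=7 ⌊4048/533⌋=7 ⌊4092/533⌋=7 ⌊4136/533⌋=7 ⌊4180/533⌋=7 ⌊4224/533⌋=7 ⌊4268/533⌋=8 ⌊4312/533⌋=8 ⌊4356/533⌋=8
  n=100…104: ⌊4400/533⌋=8 ⌊4444/533⌋=8 ⌊4488/533⌋=8 ⌊4532/533⌋=8 ⌊4576/533⌋=8
s_n = t_(n+1) − t_n for n = 0 … 103 gives
prefix = 00000000000010000000000010000000000010000000000010000000000010000000000010000000000010000000000010000000
slide a length-9 window over [0..8] … [95..103] (96 windows); first occurrence of each distinct factor:
  [  0..  8] 000000000
  [  4.. 12] 000000001
  [  5.. 13] 000000010
  [  6.. 14] 000000100
  [  7.. 15] 000001000
  [  8.. 16] 000010000
  [  9.. 17] 000100000
  [ 10.. 18] 001000000
  [ 11.. 19] 010000000
  [ 12.. 20] 100000000
  (the other 86 windows repeat one of these)
distinct factors: {000000000, 000000001, 000000010, 000000100, 000001000, 000010000, 000100000, 001000000, 010000000, 100000000}
count = 10  (Sturmian bound for length 9 is 10)


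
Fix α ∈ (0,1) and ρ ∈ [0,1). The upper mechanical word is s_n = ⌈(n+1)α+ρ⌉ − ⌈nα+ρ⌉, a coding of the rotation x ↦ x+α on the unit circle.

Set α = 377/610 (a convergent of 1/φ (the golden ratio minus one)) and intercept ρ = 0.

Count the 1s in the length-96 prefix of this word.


60

#1s = Σ_{n=0}^{95} s_n = Σ_{n=0}^{95} (⌈(n+1)α+ρ⌉ − ⌈nα+ρ⌉)
the sum telescopes: every ⌈nα+ρ⌉ with 0 < n < 96 appears once with + and once with −, leaving ⌈96α+ρ⌉ − ⌈0·α+ρ⌉
96α + ρ = (96·377) / 610 = 36192/610
ρ = 0/610
⌈36192/610⌉ = 60,  ⌈0/610⌉ = 0
#1s = 60 − 0 = 60


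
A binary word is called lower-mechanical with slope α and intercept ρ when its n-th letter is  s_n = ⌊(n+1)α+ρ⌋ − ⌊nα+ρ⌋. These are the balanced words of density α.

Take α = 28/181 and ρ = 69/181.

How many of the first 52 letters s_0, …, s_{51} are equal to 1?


8

#1s = Σ_{n=0}^{51} s_n = Σ_{n=0}^{51} (⌊(n+1)α+ρ⌋ − ⌊nα+ρ⌋)
the sum telescopes: every ⌊nα+ρ⌋ with 0 < n < 52 appears once with + and once with −, leaving ⌊52α+ρ⌋ − ⌊0·α+ρ⌋
52α + ρ = (52·28 + 69) / 181 = 1525/181
ρ = 69/181
⌊1525/181⌋ = 8,  ⌊69/181⌋ = 0
#1s = 8 − 0 = 8


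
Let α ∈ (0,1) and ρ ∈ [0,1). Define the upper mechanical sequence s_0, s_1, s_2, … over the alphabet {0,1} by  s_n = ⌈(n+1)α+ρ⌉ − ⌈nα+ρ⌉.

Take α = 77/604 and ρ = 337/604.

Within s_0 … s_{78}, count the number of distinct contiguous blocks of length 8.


9

t_n = ⌈(n·77+337)/604⌉ for n = 0 … 79:
  n=0…9: ⌈337/604⌉=1 ⌈414/604⌉=1 ⌈491/604⌉=1 ⌈568/604⌉=1 ⌈645/604⌉=2 ⌈722/604⌉=2 ⌈799/604⌉=2 ⌈876/604⌉=2 ⌈953/604⌉=2 ⌈1030/604⌉=2
  n=10…19: ⌈1107/604⌉=2 ⌈1184/604⌉=2 ⌈1261/604⌉=3 ⌈1338/604⌉=3 ⌈1415/604⌉=3 ⌈1492/604⌉=3 ⌈1569/604⌉=3 ⌈1646/604⌉=3 ⌈1723/604⌉=3 ⌈1800/604⌉=3
  n=20…29: ⌈1877/604⌉=4 ⌈1954/604⌉=4 ⌈2031/604⌉=4 ⌈2108/604⌉=4 ⌈2185/604⌉=4 ⌈2262/604⌉=4 ⌈2339/604⌉=4 ⌈2416/604⌉=4 ⌈2493/604⌉=5 ⌈2570/604⌉=5
  n=30…39: ⌈2647/604⌉=5 ⌈2724/604⌉=5 ⌈2801/604⌉=5 ⌈2878/604⌉=5 ⌈2955/604⌉=5 ⌈3032/604⌉=6 ⌈3109/604⌉=6 ⌈3186/604⌉=6 ⌈3263/604⌉=6 ⌈3340/604⌉=6
  n=40…49: ⌈3417/604⌉=6 ⌈3494/604⌉=6 ⌈3571/604⌉=6 ⌈3648/604⌉=7 ⌈3725/604⌉=7 ⌈3802/604⌉=7 ⌈3879/604⌉=7 ⌈3956/604⌉=7 ⌈4033/604⌉=7 ⌈4110/604⌉=7
  n=50…59: ⌈4187/604⌉=7 ⌈4264/604⌉=8 ⌈4341/604⌉=8 ⌈4418/604⌉=8 ⌈4495/604⌉=8 ⌈4572/604⌉=8 ⌈4649/604⌉=8 ⌈4726/604⌉=8 ⌈4803/604⌉=8 ⌈4880/604⌉=9
  n=60…69: ⌈4957/604⌉=9 ⌈5034/604⌉=9 ⌈5111/604⌉=9 ⌈5188/604⌉=9 ⌈5265/604⌉=9 ⌈5342/604⌉=9 ⌈5419/604⌉=9 ⌈5496/604⌉=10 ⌈5573/604⌉=10 ⌈5650/604⌉=10
  n=70…79: ⌈5727/604⌉=10 ⌈5804/604⌉=10 ⌈5881/604⌉=10 ⌈5958/604⌉=10 ⌈6035/604⌉=10 ⌈6112/604⌉=11 ⌈6189/604⌉=11 ⌈6266/604⌉=11 ⌈6343/604⌉=11 ⌈6420/604⌉=11
s_n = t_(n+1) − t_n for n = 0 … 78 gives
prefix = 0001000000010000000100000001000000100000001000000010000000100000001000000010000
slide a length-8 window over [0..7] … [71..78] (72 windows); first occurrence of each distinct factor:
  [  0..  7] 00010000
  [  1..  8] 00100000
  [  2..  9] 01000000
  [  3.. 10] 10000000
  [  4.. 11] 00000001
  [  5.. 12] 00000010
  [  6.. 13] 00000100
  [  7.. 14] 00001000
  [ 27.. 34] 10000001
  (the other 63 windows repeat one of these)
distinct factors: {00000001, 00000010, 00000100, 00001000, 00010000, 00100000, 01000000, 10000000, 10000001}
count = 9  (Sturmian bound for length 8 is 9)


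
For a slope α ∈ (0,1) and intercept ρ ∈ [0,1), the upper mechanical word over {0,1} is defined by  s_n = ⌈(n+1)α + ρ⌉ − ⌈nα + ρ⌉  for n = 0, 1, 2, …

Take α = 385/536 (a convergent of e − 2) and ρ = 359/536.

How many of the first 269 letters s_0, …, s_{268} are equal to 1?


193

#1s = Σ_{n=0}^{268} s_n = Σ_{n=0}^{268} (⌈(n+1)α+ρ⌉ − ⌈nα+ρ⌉)
the sum telescopes: every ⌈nα+ρ⌉ with 0 < n < 269 appears once with + and once with −, leaving ⌈269α+ρ⌉ − ⌈0·α+ρ⌉
269α + ρ = (269·385 + 359) / 536 = 103924/536
ρ = 359/536
⌈103924/536⌉ = 194,  ⌈359/536⌉ = 1
#1s = 194 − 1 = 193


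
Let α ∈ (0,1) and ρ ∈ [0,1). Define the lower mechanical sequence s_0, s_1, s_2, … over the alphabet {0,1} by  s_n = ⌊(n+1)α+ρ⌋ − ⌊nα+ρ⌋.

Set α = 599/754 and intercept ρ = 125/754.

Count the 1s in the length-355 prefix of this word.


#1s = Σ_{n=0}^{354} s_n = Σ_{n=0}^{354} (⌊(n+1)α+ρ⌋ − ⌊nα+ρ⌋)
the sum telescopes: every ⌊nα+ρ⌋ with 0 < n < 355 appears once with + and once with −, leaving ⌊355α+ρ⌋ − ⌊0·α+ρ⌋
355α + ρ = (355·599 + 125) / 754 = 212770/754
ρ = 125/754
⌊212770/754⌋ = 282,  ⌊125/754⌋ = 0
#1s = 282 − 0 = 282

282


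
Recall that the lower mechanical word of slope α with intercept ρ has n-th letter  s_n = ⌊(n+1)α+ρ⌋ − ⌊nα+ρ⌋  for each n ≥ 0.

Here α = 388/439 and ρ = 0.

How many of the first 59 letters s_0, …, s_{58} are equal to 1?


#1s = Σ_{n=0}^{58} s_n = Σ_{n=0}^{58} (⌊(n+1)α+ρ⌋ − ⌊nα+ρ⌋)
the sum telescopes: every ⌊nα+ρ⌋ with 0 < n < 59 appears once with + and once with −, leaving ⌊59α+ρ⌋ − ⌊0·α+ρ⌋
59α + ρ = (59·388) / 439 = 22892/439
ρ = 0/439
⌊22892/439⌋ = 52,  ⌊0/439⌋ = 0
#1s = 52 − 0 = 52

52


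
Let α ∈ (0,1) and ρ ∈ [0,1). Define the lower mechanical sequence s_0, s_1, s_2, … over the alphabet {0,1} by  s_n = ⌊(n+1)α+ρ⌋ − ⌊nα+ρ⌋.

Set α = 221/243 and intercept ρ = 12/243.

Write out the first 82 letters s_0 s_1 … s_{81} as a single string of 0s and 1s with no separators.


0111111111101111111111011111111110111111111101111111111011111111110111111111101111

n=0: ⌊(1·221+12)/243⌋ − ⌊(0·221+12)/243⌋ = ⌊233/243⌋ − ⌊12/243⌋ = 0 − 0 = 0
n=1: ⌊(2·221+12)/243⌋ − ⌊(1·221+12)/243⌋ = ⌊454/243⌋ − ⌊233/243⌋ = 1 − 0 = 1
n=2: ⌊(3·221+12)/243⌋ − ⌊(2·221+12)/243⌋ = ⌊675/243⌋ − ⌊454/243⌋ = 2 − 1 = 1
n=3: ⌊(4·221+12)/243⌋ − ⌊(3·221+12)/243⌋ = ⌊896/243⌋ − ⌊675/243⌋ = 3 − 2 = 1
n=4: ⌊(5·221+12)/243⌋ − ⌊(4·221+12)/243⌋ = ⌊1117/243⌋ − ⌊896/243⌋ = 4 − 3 = 1
n=5: ⌊(6·221+12)/243⌋ − ⌊(5·221+12)/243⌋ = ⌊1338/243⌋ − ⌊1117/243⌋ = 5 − 4 = 1
n=6: ⌊(7·221+12)/243⌋ − ⌊(6·221+12)/243⌋ = ⌊1559/243⌋ − ⌊1338/243⌋ = 6 − 5 = 1
n=7: ⌊(8·221+12)/243⌋ − ⌊(7·221+12)/243⌋ = ⌊1780/243⌋ − ⌊1559/243⌋ = 7 − 6 = 1
n=8: ⌊(9·221+12)/243⌋ − ⌊(8·221+12)/243⌋ = ⌊2001/243⌋ − ⌊1780/243⌋ = 8 − 7 = 1
n=9: ⌊(10·221+12)/243⌋ − ⌊(9·221+12)/243⌋ = ⌊2222/243⌋ − ⌊2001/243⌋ = 9 − 8 = 1
n=10: ⌊(11·221+12)/243⌋ − ⌊(10·221+12)/243⌋ = ⌊2443/243⌋ − ⌊2222/243⌋ = 10 − 9 = 1
n=11: ⌊(12·221+12)/243⌋ − ⌊(11·221+12)/243⌋ = ⌊2664/243⌋ − ⌊2443/243⌋ = 10 − 10 = 0
n=12: ⌊(13·221+12)/243⌋ − ⌊(12·221+12)/243⌋ = ⌊2885/243⌋ − ⌊2664/243⌋ = 11 − 10 = 1
n=13: ⌊(14·221+12)/243⌋ − ⌊(13·221+12)/243⌋ = ⌊3106/243⌋ − ⌊2885/243⌋ = 12 − 11 = 1
n=14: ⌊(15·221+12)/243⌋ − ⌊(14·221+12)/243⌋ = ⌊3327/243⌋ − ⌊3106/243⌋ = 13 − 12 = 1
n=15: ⌊(16·221+12)/243⌋ − ⌊(15·221+12)/243⌋ = ⌊3548/243⌋ − ⌊3327/243⌋ = 14 − 13 = 1
n=16: ⌊(17·221+12)/243⌋ − ⌊(16·221+12)/243⌋ = ⌊3769/243⌋ − ⌊3548/243⌋ = 15 − 14 = 1
n=17: ⌊(18·221+12)/243⌋ − ⌊(17·221+12)/243⌋ = ⌊3990/243⌋ − ⌊3769/243⌋ = 16 − 15 = 1
n=18: ⌊(19·221+12)/243⌋ − ⌊(18·221+12)/243⌋ = ⌊4211/243⌋ − ⌊3990/243⌋ = 17 − 16 = 1
n=19: ⌊(20·221+12)/243⌋ − ⌊(19·221+12)/243⌋ = ⌊4432/243⌋ − ⌊4211/243⌋ = 18 − 17 = 1
n=20: ⌊(21·221+12)/243⌋ − ⌊(20·221+12)/243⌋ = ⌊4653/243⌋ − ⌊4432/243⌋ = 19 − 18 = 1
n=21: ⌊(22·221+12)/243⌋ − ⌊(21·221+12)/243⌋ = ⌊4874/243⌋ − ⌊4653/243⌋ = 20 − 19 = 1
n=22: ⌊(23·221+12)/243⌋ − ⌊(22·221+12)/243⌋ = ⌊5095/243⌋ − ⌊4874/243⌋ = 20 − 20 = 0
n=23: ⌊(24·221+12)/243⌋ − ⌊(23·221+12)/243⌋ = ⌊5316/243⌋ − ⌊5095/243⌋ = 21 − 20 = 1
n=24: ⌊(25·221+12)/243⌋ − ⌊(24·221+12)/243⌋ = ⌊5537/243⌋ − ⌊5316/243⌋ = 22 − 21 = 1
n=25: ⌊(26·221+12)/243⌋ − ⌊(25·221+12)/243⌋ = ⌊5758/243⌋ − ⌊5537/243⌋ = 23 − 22 = 1
n=26: ⌊(27·221+12)/243⌋ − ⌊(26·221+12)/243⌋ = ⌊5979/243⌋ − ⌊5758/243⌋ = 24 − 23 = 1
n=27: ⌊(28·221+12)/243⌋ − ⌊(27·221+12)/243⌋ = ⌊6200/243⌋ − ⌊5979/243⌋ = 25 − 24 = 1
n=28: ⌊(29·221+12)/243⌋ − ⌊(28·221+12)/243⌋ = ⌊6421/243⌋ − ⌊6200/243⌋ = 26 − 25 = 1
n=29: ⌊(30·221+12)/243⌋ − ⌊(29·221+12)/243⌋ = ⌊6642/243⌋ − ⌊6421/243⌋ = 27 − 26 = 1
n=30: ⌊(31·221+12)/243⌋ − ⌊(30·221+12)/243⌋ = ⌊6863/243⌋ − ⌊6642/243⌋ = 28 − 27 = 1
n=31: ⌊(32·221+12)/243⌋ − ⌊(31·221+12)/243⌋ = ⌊7084/243⌋ − ⌊6863/243⌋ = 29 − 28 = 1
n=32: ⌊(33·221+12)/243⌋ − ⌊(32·221+12)/243⌋ = ⌊7305/243⌋ − ⌊7084/243⌋ = 30 − 29 = 1
n=33: ⌊(34·221+12)/243⌋ − ⌊(33·221+12)/243⌋ = ⌊7526/243⌋ − ⌊7305/243⌋ = 30 − 30 = 0
n=34: ⌊(35·221+12)/243⌋ − ⌊(34·221+12)/243⌋ = ⌊7747/243⌋ − ⌊7526/243⌋ = 31 − 30 = 1
n=35: ⌊(36·221+12)/243⌋ − ⌊(35·221+12)/243⌋ = ⌊7968/243⌋ − ⌊7747/243⌋ = 32 − 31 = 1
n=36: ⌊(37·221+12)/243⌋ − ⌊(36·221+12)/243⌋ = ⌊8189/243⌋ − ⌊7968/243⌋ = 33 − 32 = 1
n=37: ⌊(38·221+12)/243⌋ − ⌊(37·221+12)/243⌋ = ⌊8410/243⌋ − ⌊8189/243⌋ = 34 − 33 = 1
n=38: ⌊(39·221+12)/243⌋ − ⌊(38·221+12)/243⌋ = ⌊8631/243⌋ − ⌊8410/243⌋ = 35 − 34 = 1
n=39: ⌊(40·221+12)/243⌋ − ⌊(39·221+12)/243⌋ = ⌊8852/243⌋ − ⌊8631/243⌋ = 36 − 35 = 1
n=40: ⌊(41·221+12)/243⌋ − ⌊(40·221+12)/243⌋ = ⌊9073/243⌋ − ⌊8852/243⌋ = 37 − 36 = 1
n=41: ⌊(42·221+12)/243⌋ − ⌊(41·221+12)/243⌋ = ⌊9294/243⌋ − ⌊9073/243⌋ = 38 − 37 = 1
n=42: ⌊(43·221+12)/243⌋ − ⌊(42·221+12)/243⌋ = ⌊9515/243⌋ − ⌊9294/243⌋ = 39 − 38 = 1
n=43: ⌊(44·221+12)/243⌋ − ⌊(43·221+12)/243⌋ = ⌊9736/243⌋ − ⌊9515/243⌋ = 40 − 39 = 1
n=44: ⌊(45·221+12)/243⌋ − ⌊(44·221+12)/243⌋ = ⌊9957/243⌋ − ⌊9736/243⌋ = 40 − 40 = 0
n=45: ⌊(46·221+12)/243⌋ − ⌊(45·221+12)/243⌋ = ⌊10178/243⌋ − ⌊9957/243⌋ = 41 − 40 = 1
n=46: ⌊(47·221+12)/243⌋ − ⌊(46·221+12)/243⌋ = ⌊10399/243⌋ − ⌊10178/243⌋ = 42 − 41 = 1
n=47: ⌊(48·221+12)/243⌋ − ⌊(47·221+12)/243⌋ = ⌊10620/243⌋ − ⌊10399/243⌋ = 43 − 42 = 1
n=48: ⌊(49·221+12)/243⌋ − ⌊(48·221+12)/243⌋ = ⌊10841/243⌋ − ⌊10620/243⌋ = 44 − 43 = 1
n=49: ⌊(50·221+12)/243⌋ − ⌊(49·221+12)/243⌋ = ⌊11062/243⌋ − ⌊10841/243⌋ = 45 − 44 = 1
n=50: ⌊(51·221+12)/243⌋ − ⌊(50·221+12)/243⌋ = ⌊11283/243⌋ − ⌊11062/243⌋ = 46 − 45 = 1
n=51: ⌊(52·221+12)/243⌋ − ⌊(51·221+12)/243⌋ = ⌊11504/243⌋ − ⌊11283/243⌋ = 47 − 46 = 1
n=52: ⌊(53·221+12)/243⌋ − ⌊(52·221+12)/243⌋ = ⌊11725/243⌋ − ⌊11504/243⌋ = 48 − 47 = 1
n=53: ⌊(54·221+12)/243⌋ − ⌊(53·221+12)/243⌋ = ⌊11946/243⌋ − ⌊11725/243⌋ = 49 − 48 = 1
n=54: ⌊(55·221+12)/243⌋ − ⌊(54·221+12)/243⌋ = ⌊12167/243⌋ − ⌊11946/243⌋ = 50 − 49 = 1
n=55: ⌊(56·221+12)/243⌋ − ⌊(55·221+12)/243⌋ = ⌊12388/243⌋ − ⌊12167/243⌋ = 50 − 50 = 0
n=56: ⌊(57·221+12)/243⌋ − ⌊(56·221+12)/243⌋ = ⌊12609/243⌋ − ⌊12388/243⌋ = 51 − 50 = 1
n=57: ⌊(58·221+12)/243⌋ − ⌊(57·221+12)/243⌋ = ⌊12830/243⌋ − ⌊12609/243⌋ = 52 − 51 = 1
n=58: ⌊(59·221+12)/243⌋ − ⌊(58·221+12)/243⌋ = ⌊13051/243⌋ − ⌊12830/243⌋ = 53 − 52 = 1
n=59: ⌊(60·221+12)/243⌋ − ⌊(59·221+12)/243⌋ = ⌊13272/243⌋ − ⌊13051/243⌋ = 54 − 53 = 1
n=60: ⌊(61·221+12)/243⌋ − ⌊(60·221+12)/243⌋ = ⌊13493/243⌋ − ⌊13272/243⌋ = 55 − 54 = 1
n=61: ⌊(62·221+12)/243⌋ − ⌊(61·221+12)/243⌋ = ⌊13714/243⌋ − ⌊13493/243⌋ = 56 − 55 = 1
n=62: ⌊(63·221+12)/243⌋ − ⌊(62·221+12)/243⌋ = ⌊13935/243⌋ − ⌊13714/243⌋ = 57 − 56 = 1
n=63: ⌊(64·221+12)/243⌋ − ⌊(63·221+12)/243⌋ = ⌊14156/243⌋ − ⌊13935/243⌋ = 58 − 57 = 1
n=64: ⌊(65·221+12)/243⌋ − ⌊(64·221+12)/243⌋ = ⌊14377/243⌋ − ⌊14156/243⌋ = 59 − 58 = 1
n=65: ⌊(66·221+12)/243⌋ − ⌊(65·221+12)/243⌋ = ⌊14598/243⌋ − ⌊14377/243⌋ = 60 − 59 = 1
n=66: ⌊(67·221+12)/243⌋ − ⌊(66·221+12)/243⌋ = ⌊14819/243⌋ − ⌊14598/243⌋ = 60 − 60 = 0
n=67: ⌊(68·221+12)/243⌋ − ⌊(67·221+12)/243⌋ = ⌊15040/243⌋ − ⌊14819/243⌋ = 61 − 60 = 1
n=68: ⌊(69·221+12)/243⌋ − ⌊(68·221+12)/243⌋ = ⌊15261/243⌋ − ⌊15040/243⌋ = 62 − 61 = 1
n=69: ⌊(70·221+12)/243⌋ − ⌊(69·221+12)/243⌋ = ⌊15482/243⌋ − ⌊15261/243⌋ = 63 − 62 = 1
n=70: ⌊(71·221+12)/243⌋ − ⌊(70·221+12)/243⌋ = ⌊15703/243⌋ − ⌊15482/243⌋ = 64 − 63 = 1
n=71: ⌊(72·221+12)/243⌋ − ⌊(71·221+12)/243⌋ = ⌊15924/243⌋ − ⌊15703/243⌋ = 65 − 64 = 1
n=72: ⌊(73·221+12)/243⌋ − ⌊(72·221+12)/243⌋ = ⌊16145/243⌋ − ⌊15924/243⌋ = 66 − 65 = 1
n=73: ⌊(74·221+12)/243⌋ − ⌊(73·221+12)/243⌋ = ⌊16366/243⌋ − ⌊16145/243⌋ = 67 − 66 = 1
n=74: ⌊(75·221+12)/243⌋ − ⌊(74·221+12)/243⌋ = ⌊16587/243⌋ − ⌊16366/243⌋ = 68 − 67 = 1
n=75: ⌊(76·221+12)/243⌋ − ⌊(75·221+12)/243⌋ = ⌊16808/243⌋ − ⌊16587/243⌋ = 69 − 68 = 1
n=76: ⌊(77·221+12)/243⌋ − ⌊(76·221+12)/243⌋ = ⌊17029/243⌋ − ⌊16808/243⌋ = 70 − 69 = 1
n=77: ⌊(78·221+12)/243⌋ − ⌊(77·221+12)/243⌋ = ⌊17250/243⌋ − ⌊17029/243⌋ = 70 − 70 = 0
n=78: ⌊(79·221+12)/243⌋ − ⌊(78·221+12)/243⌋ = ⌊17471/243⌋ − ⌊17250/243⌋ = 71 − 70 = 1
n=79: ⌊(80·221+12)/243⌋ − ⌊(79·221+12)/243⌋ = ⌊17692/243⌋ − ⌊17471/243⌋ = 72 − 71 = 1
n=80: ⌊(81·221+12)/243⌋ − ⌊(80·221+12)/243⌋ = ⌊17913/243⌋ − ⌊17692/243⌋ = 73 − 72 = 1
n=81: ⌊(82·221+12)/243⌋ − ⌊(81·221+12)/243⌋ = ⌊18134/243⌋ − ⌊17913/243⌋ = 74 − 73 = 1
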